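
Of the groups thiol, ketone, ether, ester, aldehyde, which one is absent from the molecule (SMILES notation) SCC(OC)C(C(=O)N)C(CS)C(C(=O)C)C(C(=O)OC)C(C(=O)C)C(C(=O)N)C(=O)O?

thiol: present (HSCH2 — –SH on an sp³ carbon → thiol).
ether: present (CH(OCH3) — pendant –OCH3: C–O–C with sp³ C, no adjacent C=O → ether).
ester: present (CH(COOCH3) — pendant –COOCH3: carbonyl C bonded to C and –OCH3 → ester).
ketone: present (CH(COCH3) — pendant –COCH3: carbonyl C bonded to two carbons → ketone).
aldehyde: absent. In CH(COCH3), the carbonyl carbon is bonded to two carbons, so it is a ketone, not an aldehyde. In COOH, the carbonyl carbon bears –OH, not –H, so it is a carboxylic acid.

aldehyde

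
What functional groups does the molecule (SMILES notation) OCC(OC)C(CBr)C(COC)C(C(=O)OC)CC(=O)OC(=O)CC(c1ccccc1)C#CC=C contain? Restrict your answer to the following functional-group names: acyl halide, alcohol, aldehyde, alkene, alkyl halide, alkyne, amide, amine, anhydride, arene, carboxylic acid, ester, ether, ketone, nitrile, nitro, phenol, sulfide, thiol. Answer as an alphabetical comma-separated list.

HO– on an sp³ carbon → alcohol.
pendant –OCH3: C–O–C with sp³ C, no adjacent C=O → ether.
pendant –CH2X: halogen on sp³ carbon → alkyl halide.
pendant –CH2OCH3: C–O–C linkage → ether.
pendant –COOCH3: carbonyl C bonded to C and –OCH3 → ester.
two acyl groups sharing one oxygen, –C(=O)–O–C(=O)– → anhydride.
pendant –C6H5: benzene ring → arene.
C≡C triple bond → alkyne.
C=C double bond → alkene.

alcohol, alkene, alkyl halide, alkyne, anhydride, arene, ester, ether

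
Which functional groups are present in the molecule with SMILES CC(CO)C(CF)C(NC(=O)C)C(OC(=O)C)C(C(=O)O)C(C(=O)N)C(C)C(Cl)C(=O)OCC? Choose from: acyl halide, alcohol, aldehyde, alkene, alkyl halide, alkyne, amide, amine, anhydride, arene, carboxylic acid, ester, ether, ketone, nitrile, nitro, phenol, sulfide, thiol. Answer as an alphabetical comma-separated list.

pendant –CH2OH on an sp³ backbone C → alcohol.
pendant –CH2X: halogen on sp³ carbon → alkyl halide.
pendant –NHC(=O)CH3: N bonded to a carbonyl → amide (not amine).
pendant –OC(=O)CH3: an acyloxy group → ester.
pendant –COOH: carbonyl C bonded to C and –OH → carboxylic acid.
pendant –CONH2: carbonyl C bonded to C and N → amide.
halogen on an sp³ carbon → alkyl halide.
–C(=O)OCH2CH3: carbonyl C bonded to C and to –OEt → ester.

alcohol, alkyl halide, amide, carboxylic acid, ester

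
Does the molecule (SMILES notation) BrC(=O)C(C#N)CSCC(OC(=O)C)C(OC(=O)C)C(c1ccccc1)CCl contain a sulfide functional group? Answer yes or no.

yes

Reading the structure from left to right:
  BrCO: –C(=O)Br: carbonyl C bonded to C and to a halogen → acyl halide (not alkyl halide).
  CH(CN): pendant –C≡N: nitrile.
  CH2SCH2: C–S–C linkage → sulfide (thioether).
  CH(OCOCH3): pendant –OC(=O)CH3: an acyloxy group → ester.
  CH(OCOCH3): pendant –OC(=O)CH3: an acyloxy group → ester.
  CH(C6H5): pendant –C6H5: benzene ring → arene.
  CH2Cl: halogen on an sp³ carbon → alkyl halide.
The CH2SCH2 segment supplies the sulfide: C–S–C linkage → sulfide (thioether).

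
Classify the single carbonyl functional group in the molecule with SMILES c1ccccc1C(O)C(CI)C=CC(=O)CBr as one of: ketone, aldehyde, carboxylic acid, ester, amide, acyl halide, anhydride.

The carbonyl is in the CO segment: –C(=O)– with carbon on both sides → ketone.

ketone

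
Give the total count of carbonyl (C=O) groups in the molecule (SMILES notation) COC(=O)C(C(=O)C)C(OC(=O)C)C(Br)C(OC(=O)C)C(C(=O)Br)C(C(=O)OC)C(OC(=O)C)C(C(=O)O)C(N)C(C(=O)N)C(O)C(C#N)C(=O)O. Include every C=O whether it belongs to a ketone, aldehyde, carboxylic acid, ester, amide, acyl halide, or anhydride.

10

CH3OOC: ester, 1 C=O (running total 1).
CH(COCH3): ketone, 1 C=O (running total 2).
CH(OCOCH3): ester, 1 C=O (running total 3).
CH(OCOCH3): ester, 1 C=O (running total 4).
CH(COBr): acyl halide, 1 C=O (running total 5).
CH(COOCH3): ester, 1 C=O (running total 6).
CH(OCOCH3): ester, 1 C=O (running total 7).
CH(COOH): carboxylic acid, 1 C=O (running total 8).
CH(CONH2): amide, 1 C=O (running total 9).
COOH: carboxylic acid, 1 C=O (running total 10).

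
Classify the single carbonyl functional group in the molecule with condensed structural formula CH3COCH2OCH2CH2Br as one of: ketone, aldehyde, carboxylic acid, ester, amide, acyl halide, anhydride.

ketone

The carbonyl is in the CO segment: –C(=O)– with carbon on both sides → ketone.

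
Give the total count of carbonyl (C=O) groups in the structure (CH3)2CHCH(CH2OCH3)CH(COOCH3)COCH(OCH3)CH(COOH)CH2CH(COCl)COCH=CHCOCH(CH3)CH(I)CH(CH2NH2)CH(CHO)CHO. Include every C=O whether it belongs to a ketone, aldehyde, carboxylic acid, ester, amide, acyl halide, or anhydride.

CH(COOCH3): ester, 1 C=O (running total 1).
CO: ketone, 1 C=O (running total 2).
CH(COOH): carboxylic acid, 1 C=O (running total 3).
CH(COCl): acyl halide, 1 C=O (running total 4).
CO: ketone, 1 C=O (running total 5).
CO: ketone, 1 C=O (running total 6).
CH(CHO): aldehyde, 1 C=O (running total 7).
CHO: aldehyde, 1 C=O (running total 8).

8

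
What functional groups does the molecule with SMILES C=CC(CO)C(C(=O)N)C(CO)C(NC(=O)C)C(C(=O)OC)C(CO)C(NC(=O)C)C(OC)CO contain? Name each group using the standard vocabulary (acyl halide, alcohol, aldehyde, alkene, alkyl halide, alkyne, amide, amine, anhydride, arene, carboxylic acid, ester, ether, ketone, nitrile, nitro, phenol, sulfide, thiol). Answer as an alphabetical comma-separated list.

C=C double bond → alkene.
pendant –CH2OH on an sp³ backbone C → alcohol.
pendant –CONH2: carbonyl C bonded to C and N → amide.
pendant –CH2OH on an sp³ backbone C → alcohol.
pendant –NHC(=O)CH3: N bonded to a carbonyl → amide (not amine).
pendant –COOCH3: carbonyl C bonded to C and –OCH3 → ester.
pendant –CH2OH on an sp³ backbone C → alcohol.
pendant –NHC(=O)CH3: N bonded to a carbonyl → amide (not amine).
pendant –OCH3: C–O–C with sp³ C, no adjacent C=O → ether.
–OH on an sp³ carbon → alcohol.

alcohol, alkene, amide, ester, ether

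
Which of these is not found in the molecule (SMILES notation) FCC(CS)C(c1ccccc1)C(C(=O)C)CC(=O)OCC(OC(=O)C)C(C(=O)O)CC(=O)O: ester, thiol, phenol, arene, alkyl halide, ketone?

phenol

ester: present (CH2COOCH2 — –C(=O)–O–C with C on the carbonyl side → ester).
ketone: present (CH(COCH3) — pendant –COCH3: carbonyl C bonded to two carbons → ketone).
alkyl halide: present (FCH2 — halogen on an sp³ carbon → alkyl halide).
arene: present (CH(C6H5) — pendant –C6H5: benzene ring → arene).
thiol: present (CH(CH2SH) — pendant –CH2SH → thiol).
phenol: no segment matches this pattern.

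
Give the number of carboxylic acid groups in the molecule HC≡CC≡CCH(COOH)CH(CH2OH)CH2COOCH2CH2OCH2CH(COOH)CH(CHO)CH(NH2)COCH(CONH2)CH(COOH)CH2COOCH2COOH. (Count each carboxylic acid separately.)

C≡C triple bond → alkyne.
C≡C triple bond → alkyne.
pendant –COOH: carbonyl C bonded to C and –OH → carboxylic acid.
pendant –CH2OH on an sp³ backbone C → alcohol.
–C(=O)–O–C with C on the carbonyl side → ester.
C–O–C with sp³ carbons on both sides and no adjacent C=O → ether.
pendant –COOH: carbonyl C bonded to C and –OH → carboxylic acid.
pendant –CHO: carbonyl C bonded to C and H → aldehyde.
–NH2 on an sp³ carbon with no adjacent C=O → amine.
–C(=O)– with carbon on both sides → ketone.
pendant –CONH2: carbonyl C bonded to C and N → amide.
pendant –COOH: carbonyl C bonded to C and –OH → carboxylic acid.
–C(=O)–O–C with C on the carbonyl side → ester.
–COOH: carbonyl C bonded to –OH and C → carboxylic acid (the –OH is not a separate alcohol).
Carboxylic acid appears at: CH(COOH), CH(COOH), CH(COOH), COOH → 4.

4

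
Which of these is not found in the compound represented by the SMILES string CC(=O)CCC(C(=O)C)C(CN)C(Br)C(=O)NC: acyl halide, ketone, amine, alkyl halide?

ketone: present (CO — –C(=O)– with carbon on both sides → ketone).
alkyl halide: present (CH(Br) — halogen on an sp³ carbon → alkyl halide).
amine: present (CH(CH2NH2) — pendant –CH2NH2: N on sp³ C, no adjacent C=O → amine).
acyl halide: no segment matches this pattern.

acyl halide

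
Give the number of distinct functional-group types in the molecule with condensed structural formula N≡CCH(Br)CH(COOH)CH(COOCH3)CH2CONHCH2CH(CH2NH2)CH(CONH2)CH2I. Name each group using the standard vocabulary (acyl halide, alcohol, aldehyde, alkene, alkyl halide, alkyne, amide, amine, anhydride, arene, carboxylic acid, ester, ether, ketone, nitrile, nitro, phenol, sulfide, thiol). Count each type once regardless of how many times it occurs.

Working along the chain:
  N≡C: N≡C–: carbon triple-bonded to nitrogen → nitrile.
  CH(Br): halogen on an sp³ carbon → alkyl halide.
  CH(COOH): pendant –COOH: carbonyl C bonded to C and –OH → carboxylic acid.
  CH(COOCH3): pendant –COOCH3: carbonyl C bonded to C and –OCH3 → ester.
  CH2CONHCH2: –C(=O)–N– linkage → amide (the N is not an amine).
  CH(CH2NH2): pendant –CH2NH2: N on sp³ C, no adjacent C=O → amine.
  CH(CONH2): pendant –CONH2: carbonyl C bonded to C and N → amide.
  CH2I: halogen on an sp³ carbon → alkyl halide.
Distinct types present: alkyl halide, amide, amine, carboxylic acid, ester, nitrile.

6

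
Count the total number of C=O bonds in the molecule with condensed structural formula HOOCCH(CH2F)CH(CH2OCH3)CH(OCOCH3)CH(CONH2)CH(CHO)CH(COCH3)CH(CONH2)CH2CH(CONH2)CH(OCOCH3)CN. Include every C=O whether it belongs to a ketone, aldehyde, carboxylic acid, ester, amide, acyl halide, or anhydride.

8

HOOC: carboxylic acid, 1 C=O (running total 1).
CH(OCOCH3): ester, 1 C=O (running total 2).
CH(CONH2): amide, 1 C=O (running total 3).
CH(CHO): aldehyde, 1 C=O (running total 4).
CH(COCH3): ketone, 1 C=O (running total 5).
CH(CONH2): amide, 1 C=O (running total 6).
CH(CONH2): amide, 1 C=O (running total 7).
CH(OCOCH3): ester, 1 C=O (running total 8).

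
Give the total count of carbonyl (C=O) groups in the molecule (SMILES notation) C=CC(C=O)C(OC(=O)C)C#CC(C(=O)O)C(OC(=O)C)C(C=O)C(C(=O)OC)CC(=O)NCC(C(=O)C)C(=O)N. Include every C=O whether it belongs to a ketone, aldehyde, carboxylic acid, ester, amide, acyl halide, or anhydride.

9

CH(CHO): aldehyde, 1 C=O (running total 1).
CH(OCOCH3): ester, 1 C=O (running total 2).
CH(COOH): carboxylic acid, 1 C=O (running total 3).
CH(OCOCH3): ester, 1 C=O (running total 4).
CH(CHO): aldehyde, 1 C=O (running total 5).
CH(COOCH3): ester, 1 C=O (running total 6).
CH2CONHCH2: amide, 1 C=O (running total 7).
CH(COCH3): ketone, 1 C=O (running total 8).
CONH2: amide, 1 C=O (running total 9).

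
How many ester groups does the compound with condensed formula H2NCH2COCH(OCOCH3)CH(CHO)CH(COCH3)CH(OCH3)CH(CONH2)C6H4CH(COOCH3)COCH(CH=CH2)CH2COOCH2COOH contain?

–NH2 on an sp³ carbon with no adjacent C=O → amine.
–C(=O)– with carbon on both sides → ketone.
pendant –OC(=O)CH3: an acyloxy group → ester.
pendant –CHO: carbonyl C bonded to C and H → aldehyde.
pendant –COCH3: carbonyl C bonded to two carbons → ketone.
pendant –OCH3: C–O–C with sp³ C, no adjacent C=O → ether.
pendant –CONH2: carbonyl C bonded to C and N → amide.
para-disubstituted benzene ring → arene.
pendant –COOCH3: carbonyl C bonded to C and –OCH3 → ester.
–C(=O)– with carbon on both sides → ketone.
pendant –CH=CH2: C=C double bond → alkene.
–C(=O)–O–C with C on the carbonyl side → ester.
–COOH: carbonyl C bonded to –OH and C → carboxylic acid (the –OH is not a separate alcohol).
Ester appears at: CH(OCOCH3), CH(COOCH3), CH2COOCH2 → 3.

3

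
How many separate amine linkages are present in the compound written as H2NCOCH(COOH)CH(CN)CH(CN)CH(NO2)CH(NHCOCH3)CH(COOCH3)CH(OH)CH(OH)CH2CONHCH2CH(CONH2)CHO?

Taking each segment in turn:
  H2NCO: –C(=O)NH2: carbonyl C bonded to C and to N → amide (the N is not a separate amine).
  CH(COOH): pendant –COOH: carbonyl C bonded to C and –OH → carboxylic acid.
  CH(CN): pendant –C≡N: nitrile.
  CH(CN): pendant –C≡N: nitrile.
  CH(NO2): –NO2 on an sp³ carbon → nitro (the N=O is not a carbonyl).
  CH(NHCOCH3): pendant –NHC(=O)CH3: N bonded to a carbonyl → amide (not amine).
  CH(COOCH3): pendant –COOCH3: carbonyl C bonded to C and –OCH3 → ester.
  CH(OH): –OH on an sp³ carbon → alcohol (secondary).
  CH(OH): –OH on an sp³ carbon → alcohol (secondary).
  CH2CONHCH2: –C(=O)–N– linkage → amide (the N is not an amine).
  CH(CONH2): pendant –CONH2: carbonyl C bonded to C and N → amide.
  CHO: terminal –CHO: carbonyl C bonded to H and C → aldehyde.
No segment is a amine: H2NCO is amide, not amine; CH(CN) is nitrile, not amine; CH(CN) is nitrile, not amine. → 0.

0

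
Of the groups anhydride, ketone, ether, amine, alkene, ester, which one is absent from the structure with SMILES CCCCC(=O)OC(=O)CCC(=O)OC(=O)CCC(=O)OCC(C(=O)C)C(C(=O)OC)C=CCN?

ether

amine: present (CH2NH2 — –NH2 on an sp³ carbon with no adjacent C=O → amine).
anhydride: present (CH2CO-O-COCH2 — two acyl groups sharing one oxygen, –C(=O)–O–C(=O)– → anhydride).
ketone: present (CH(COCH3) — pendant –COCH3: carbonyl C bonded to two carbons → ketone).
alkene: present (CH=CH — C=C double bond → alkene).
ester: present (CH2COOCH2 — –C(=O)–O–C with C on the carbonyl side → ester).
ether: absent. In each of CH2COOCH2 and CH(COOCH3), the C–O–C oxygen is adjacent to a C=O, so it belongs to an ester, not an ether.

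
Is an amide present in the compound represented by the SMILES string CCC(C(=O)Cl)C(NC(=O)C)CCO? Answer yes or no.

Working along the chain:
  CH(COCl): pendant –C(=O)X: carbonyl C bonded to C and halogen → acyl halide.
  CH(NHCOCH3): pendant –NHC(=O)CH3: N bonded to a carbonyl → amide (not amine).
  CH2OH: –OH on an sp³ carbon → alcohol.
The CH(NHCOCH3) segment supplies the amide: pendant –NHC(=O)CH3: N bonded to a carbonyl → amide (not amine).

yes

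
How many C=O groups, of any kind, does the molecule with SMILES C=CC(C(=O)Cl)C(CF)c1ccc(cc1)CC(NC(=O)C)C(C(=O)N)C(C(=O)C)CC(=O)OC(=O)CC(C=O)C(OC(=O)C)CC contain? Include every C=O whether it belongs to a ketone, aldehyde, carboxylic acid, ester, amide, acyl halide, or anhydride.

CH(COCl): acyl halide, 1 C=O (running total 1).
CH(NHCOCH3): amide, 1 C=O (running total 2).
CH(CONH2): amide, 1 C=O (running total 3).
CH(COCH3): ketone, 1 C=O (running total 4).
CH2CO-O-COCH2: anhydride, 2 C=O (running total 6).
CH(CHO): aldehyde, 1 C=O (running total 7).
CH(OCOCH3): ester, 1 C=O (running total 8).

8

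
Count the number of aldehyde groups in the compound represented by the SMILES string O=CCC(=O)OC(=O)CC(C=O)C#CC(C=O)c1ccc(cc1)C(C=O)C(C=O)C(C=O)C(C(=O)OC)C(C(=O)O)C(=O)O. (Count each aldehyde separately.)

terminal –CHO: carbonyl C bonded to H and C → aldehyde.
two acyl groups sharing one oxygen, –C(=O)–O–C(=O)– → anhydride.
pendant –CHO: carbonyl C bonded to C and H → aldehyde.
C≡C triple bond → alkyne.
pendant –CHO: carbonyl C bonded to C and H → aldehyde.
para-disubstituted benzene ring → arene.
pendant –CHO: carbonyl C bonded to C and H → aldehyde.
pendant –CHO: carbonyl C bonded to C and H → aldehyde.
pendant –CHO: carbonyl C bonded to C and H → aldehyde.
pendant –COOCH3: carbonyl C bonded to C and –OCH3 → ester.
pendant –COOH: carbonyl C bonded to C and –OH → carboxylic acid.
–COOH: carbonyl C bonded to –OH and C → carboxylic acid (the –OH is not a separate alcohol).
Aldehyde appears at: OHC, CH(CHO), CH(CHO), CH(CHO), CH(CHO), CH(CHO) → 6.

6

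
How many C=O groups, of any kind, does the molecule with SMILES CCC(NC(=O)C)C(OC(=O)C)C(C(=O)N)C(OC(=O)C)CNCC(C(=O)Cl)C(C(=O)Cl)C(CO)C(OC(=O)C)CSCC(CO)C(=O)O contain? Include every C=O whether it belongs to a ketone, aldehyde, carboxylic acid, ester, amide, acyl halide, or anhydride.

8

CH(NHCOCH3): amide, 1 C=O (running total 1).
CH(OCOCH3): ester, 1 C=O (running total 2).
CH(CONH2): amide, 1 C=O (running total 3).
CH(OCOCH3): ester, 1 C=O (running total 4).
CH(COCl): acyl halide, 1 C=O (running total 5).
CH(COCl): acyl halide, 1 C=O (running total 6).
CH(OCOCH3): ester, 1 C=O (running total 7).
COOH: carboxylic acid, 1 C=O (running total 8).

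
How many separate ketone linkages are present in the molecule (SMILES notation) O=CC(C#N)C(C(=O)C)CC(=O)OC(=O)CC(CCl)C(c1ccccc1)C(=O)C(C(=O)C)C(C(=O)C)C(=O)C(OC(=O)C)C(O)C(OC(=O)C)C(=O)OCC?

terminal –CHO: carbonyl C bonded to H and C → aldehyde.
pendant –C≡N: nitrile.
pendant –COCH3: carbonyl C bonded to two carbons → ketone.
two acyl groups sharing one oxygen, –C(=O)–O–C(=O)– → anhydride.
pendant –CH2X: halogen on sp³ carbon → alkyl halide.
pendant –C6H5: benzene ring → arene.
–C(=O)– with carbon on both sides → ketone.
pendant –COCH3: carbonyl C bonded to two carbons → ketone.
pendant –COCH3: carbonyl C bonded to two carbons → ketone.
–C(=O)– with carbon on both sides → ketone.
pendant –OC(=O)CH3: an acyloxy group → ester.
–OH on an sp³ carbon → alcohol (secondary).
pendant –OC(=O)CH3: an acyloxy group → ester.
–C(=O)OCH2CH3: carbonyl C bonded to C and to –OEt → ester.
Ketone appears at: CH(COCH3), CO, CH(COCH3), CH(COCH3), CO → 5.

5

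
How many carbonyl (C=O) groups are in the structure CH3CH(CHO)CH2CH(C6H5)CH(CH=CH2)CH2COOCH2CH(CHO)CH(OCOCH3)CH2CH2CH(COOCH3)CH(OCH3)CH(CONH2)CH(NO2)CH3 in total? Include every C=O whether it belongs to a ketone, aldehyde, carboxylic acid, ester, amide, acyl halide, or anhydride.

6

CH(CHO): aldehyde, 1 C=O (running total 1).
CH2COOCH2: ester, 1 C=O (running total 2).
CH(CHO): aldehyde, 1 C=O (running total 3).
CH(OCOCH3): ester, 1 C=O (running total 4).
CH(COOCH3): ester, 1 C=O (running total 5).
CH(CONH2): amide, 1 C=O (running total 6).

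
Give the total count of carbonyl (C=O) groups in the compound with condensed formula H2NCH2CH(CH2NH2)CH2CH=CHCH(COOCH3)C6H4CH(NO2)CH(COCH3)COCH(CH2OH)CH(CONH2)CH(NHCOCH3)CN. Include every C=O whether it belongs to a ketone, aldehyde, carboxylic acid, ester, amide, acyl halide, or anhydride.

CH(COOCH3): ester, 1 C=O (running total 1).
CH(COCH3): ketone, 1 C=O (running total 2).
CO: ketone, 1 C=O (running total 3).
CH(CONH2): amide, 1 C=O (running total 4).
CH(NHCOCH3): amide, 1 C=O (running total 5).

5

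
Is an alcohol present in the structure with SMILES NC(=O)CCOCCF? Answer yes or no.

Working along the chain:
  H2NCO: –C(=O)NH2: carbonyl C bonded to C and to N → amide (the N is not a separate amine).
  CH2OCH2: C–O–C with sp³ carbons on both sides and no adjacent C=O → ether.
  CH2F: halogen on an sp³ carbon → alkyl halide.
The groups actually present are: alkyl halide, amide, ether.

no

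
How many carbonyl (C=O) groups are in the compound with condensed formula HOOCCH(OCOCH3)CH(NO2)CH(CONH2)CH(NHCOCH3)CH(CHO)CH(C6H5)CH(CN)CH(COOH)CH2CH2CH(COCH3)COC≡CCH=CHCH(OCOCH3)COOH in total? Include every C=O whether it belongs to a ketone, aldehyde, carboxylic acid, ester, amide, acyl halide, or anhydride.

HOOC: carboxylic acid, 1 C=O (running total 1).
CH(OCOCH3): ester, 1 C=O (running total 2).
CH(CONH2): amide, 1 C=O (running total 3).
CH(NHCOCH3): amide, 1 C=O (running total 4).
CH(CHO): aldehyde, 1 C=O (running total 5).
CH(COOH): carboxylic acid, 1 C=O (running total 6).
CH(COCH3): ketone, 1 C=O (running total 7).
CO: ketone, 1 C=O (running total 8).
CH(OCOCH3): ester, 1 C=O (running total 9).
COOH: carboxylic acid, 1 C=O (running total 10).

10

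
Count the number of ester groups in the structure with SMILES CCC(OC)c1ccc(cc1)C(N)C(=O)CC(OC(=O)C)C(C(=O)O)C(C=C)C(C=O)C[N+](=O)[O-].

1

pendant –OCH3: C–O–C with sp³ C, no adjacent C=O → ether.
para-disubstituted benzene ring → arene.
–NH2 on an sp³ carbon with no adjacent C=O → amine.
–C(=O)– with carbon on both sides → ketone.
pendant –OC(=O)CH3: an acyloxy group → ester.
pendant –COOH: carbonyl C bonded to C and –OH → carboxylic acid.
pendant –CH=CH2: C=C double bond → alkene.
pendant –CHO: carbonyl C bonded to C and H → aldehyde.
–NO2 on carbon → nitro group.
Ester appears at: CH(OCOCH3) → 1.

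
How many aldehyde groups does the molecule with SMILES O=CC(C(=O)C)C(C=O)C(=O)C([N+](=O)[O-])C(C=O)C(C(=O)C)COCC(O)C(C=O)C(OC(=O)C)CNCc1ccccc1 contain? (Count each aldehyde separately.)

4

Working along the chain:
  OHC: terminal –CHO: carbonyl C bonded to H and C → aldehyde.
  CH(COCH3): pendant –COCH3: carbonyl C bonded to two carbons → ketone.
  CH(CHO): pendant –CHO: carbonyl C bonded to C and H → aldehyde.
  CO: –C(=O)– with carbon on both sides → ketone.
  CH(NO2): –NO2 on an sp³ carbon → nitro (the N=O is not a carbonyl).
  CH(CHO): pendant –CHO: carbonyl C bonded to C and H → aldehyde.
  CH(COCH3): pendant –COCH3: carbonyl C bonded to two carbons → ketone.
  CH2OCH2: C–O–C with sp³ carbons on both sides and no adjacent C=O → ether.
  CH(OH): –OH on an sp³ carbon → alcohol (secondary).
  CH(CHO): pendant –CHO: carbonyl C bonded to C and H → aldehyde.
  CH(OCOCH3): pendant –OC(=O)CH3: an acyloxy group → ester.
  CH2NHCH2: C–N–C with sp³ carbons and no adjacent C=O → amine (secondary).
  C6H5: –C6H5 phenyl ring → arene.
Aldehyde appears at: OHC, CH(CHO), CH(CHO), CH(CHO) → 4.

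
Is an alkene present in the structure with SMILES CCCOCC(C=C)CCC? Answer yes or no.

Reading the structure from left to right:
  CH2OCH2: C–O–C with sp³ carbons on both sides and no adjacent C=O → ether.
  CH(CH=CH2): pendant –CH=CH2: C=C double bond → alkene.
The CH(CH=CH2) segment supplies the alkene: pendant –CH=CH2: C=C double bond → alkene.

yes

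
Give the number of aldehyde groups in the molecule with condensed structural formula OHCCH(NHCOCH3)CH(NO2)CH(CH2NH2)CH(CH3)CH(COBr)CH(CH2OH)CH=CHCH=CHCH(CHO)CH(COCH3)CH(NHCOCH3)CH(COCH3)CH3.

Working along the chain:
  OHC: terminal –CHO: carbonyl C bonded to H and C → aldehyde.
  CH(NHCOCH3): pendant –NHC(=O)CH3: N bonded to a carbonyl → amide (not amine).
  CH(NO2): –NO2 on an sp³ carbon → nitro (the N=O is not a carbonyl).
  CH(CH2NH2): pendant –CH2NH2: N on sp³ C, no adjacent C=O → amine.
  CH(COBr): pendant –C(=O)X: carbonyl C bonded to C and halogen → acyl halide.
  CH(CH2OH): pendant –CH2OH on an sp³ backbone C → alcohol.
  CH=CH: C=C double bond → alkene.
  CH=CH: C=C double bond → alkene.
  CH(CHO): pendant –CHO: carbonyl C bonded to C and H → aldehyde.
  CH(COCH3): pendant –COCH3: carbonyl C bonded to two carbons → ketone.
  CH(NHCOCH3): pendant –NHC(=O)CH3: N bonded to a carbonyl → amide (not amine).
  CH(COCH3): pendant –COCH3: carbonyl C bonded to two carbons → ketone.
Aldehyde appears at: OHC, CH(CHO) → 2.

2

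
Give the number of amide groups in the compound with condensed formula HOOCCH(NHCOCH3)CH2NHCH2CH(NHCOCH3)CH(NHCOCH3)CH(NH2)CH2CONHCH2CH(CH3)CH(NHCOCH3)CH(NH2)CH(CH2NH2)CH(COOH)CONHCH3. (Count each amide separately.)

–COOH: carbonyl C bonded to –OH and C → carboxylic acid (the –OH is not a separate alcohol).
pendant –NHC(=O)CH3: N bonded to a carbonyl → amide (not amine).
C–N–C with sp³ carbons and no adjacent C=O → amine (secondary).
pendant –NHC(=O)CH3: N bonded to a carbonyl → amide (not amine).
pendant –NHC(=O)CH3: N bonded to a carbonyl → amide (not amine).
–NH2 on an sp³ carbon with no adjacent C=O → amine.
–C(=O)–N– linkage → amide (the N is not an amine).
pendant –NHC(=O)CH3: N bonded to a carbonyl → amide (not amine).
–NH2 on an sp³ carbon with no adjacent C=O → amine.
pendant –CH2NH2: N on sp³ C, no adjacent C=O → amine.
pendant –COOH: carbonyl C bonded to C and –OH → carboxylic acid.
–C(=O)NHCH3: carbonyl C bonded to C and to N → amide (the N is not an amine).
Amide appears at: CH(NHCOCH3), CH(NHCOCH3), CH(NHCOCH3), CH2CONHCH2, CH(NHCOCH3), CONHCH3 → 6.

6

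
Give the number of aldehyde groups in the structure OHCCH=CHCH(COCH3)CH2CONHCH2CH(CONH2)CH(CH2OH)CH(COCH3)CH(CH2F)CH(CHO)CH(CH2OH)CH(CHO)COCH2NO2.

3

Taking each segment in turn:
  OHC: terminal –CHO: carbonyl C bonded to H and C → aldehyde.
  CH=CH: C=C double bond → alkene.
  CH(COCH3): pendant –COCH3: carbonyl C bonded to two carbons → ketone.
  CH2CONHCH2: –C(=O)–N– linkage → amide (the N is not an amine).
  CH(CONH2): pendant –CONH2: carbonyl C bonded to C and N → amide.
  CH(CH2OH): pendant –CH2OH on an sp³ backbone C → alcohol.
  CH(COCH3): pendant –COCH3: carbonyl C bonded to two carbons → ketone.
  CH(CH2F): pendant –CH2X: halogen on sp³ carbon → alkyl halide.
  CH(CHO): pendant –CHO: carbonyl C bonded to C and H → aldehyde.
  CH(CH2OH): pendant –CH2OH on an sp³ backbone C → alcohol.
  CH(CHO): pendant –CHO: carbonyl C bonded to C and H → aldehyde.
  CO: –C(=O)– with carbon on both sides → ketone.
  CH2NO2: –NO2 on carbon → nitro group.
Aldehyde appears at: OHC, CH(CHO), CH(CHO) → 3.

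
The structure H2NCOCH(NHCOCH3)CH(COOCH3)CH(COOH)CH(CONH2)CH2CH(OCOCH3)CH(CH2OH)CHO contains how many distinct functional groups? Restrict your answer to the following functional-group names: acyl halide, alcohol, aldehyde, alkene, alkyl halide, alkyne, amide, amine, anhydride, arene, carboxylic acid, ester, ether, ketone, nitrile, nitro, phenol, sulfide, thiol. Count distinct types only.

–C(=O)NH2: carbonyl C bonded to C and to N → amide (the N is not a separate amine).
pendant –NHC(=O)CH3: N bonded to a carbonyl → amide (not amine).
pendant –COOCH3: carbonyl C bonded to C and –OCH3 → ester.
pendant –COOH: carbonyl C bonded to C and –OH → carboxylic acid.
pendant –CONH2: carbonyl C bonded to C and N → amide.
pendant –OC(=O)CH3: an acyloxy group → ester.
pendant –CH2OH on an sp³ backbone C → alcohol.
terminal –CHO: carbonyl C bonded to H and C → aldehyde.
Distinct types present: alcohol, aldehyde, amide, carboxylic acid, ester.

5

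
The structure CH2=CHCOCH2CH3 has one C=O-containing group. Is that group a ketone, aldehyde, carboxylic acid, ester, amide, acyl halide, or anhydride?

ketone

The carbonyl is in the CO segment: –C(=O)– with carbon on both sides → ketone.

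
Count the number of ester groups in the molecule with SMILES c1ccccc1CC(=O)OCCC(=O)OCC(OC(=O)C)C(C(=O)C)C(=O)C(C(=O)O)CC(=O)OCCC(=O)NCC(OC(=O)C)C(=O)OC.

Reading the structure from left to right:
  C6H5: C6H5– phenyl ring → arene.
  CH2COOCH2: –C(=O)–O–C with C on the carbonyl side → ester.
  CH2COOCH2: –C(=O)–O–C with C on the carbonyl side → ester.
  CH(OCOCH3): pendant –OC(=O)CH3: an acyloxy group → ester.
  CH(COCH3): pendant –COCH3: carbonyl C bonded to two carbons → ketone.
  CO: –C(=O)– with carbon on both sides → ketone.
  CH(COOH): pendant –COOH: carbonyl C bonded to C and –OH → carboxylic acid.
  CH2COOCH2: –C(=O)–O–C with C on the carbonyl side → ester.
  CH2CONHCH2: –C(=O)–N– linkage → amide (the N is not an amine).
  CH(OCOCH3): pendant –OC(=O)CH3: an acyloxy group → ester.
  COOCH3: –C(=O)OCH3: carbonyl C bonded to C and to –OCH3 → ester (not ketone + ether).
Ester appears at: CH2COOCH2, CH2COOCH2, CH(OCOCH3), CH2COOCH2, CH(OCOCH3), COOCH3 → 6.

6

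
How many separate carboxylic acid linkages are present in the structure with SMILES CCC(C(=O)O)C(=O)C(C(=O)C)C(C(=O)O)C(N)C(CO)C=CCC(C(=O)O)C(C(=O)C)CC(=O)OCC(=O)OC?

3

Taking each segment in turn:
  CH(COOH): pendant –COOH: carbonyl C bonded to C and –OH → carboxylic acid.
  CO: –C(=O)– with carbon on both sides → ketone.
  CH(COCH3): pendant –COCH3: carbonyl C bonded to two carbons → ketone.
  CH(COOH): pendant –COOH: carbonyl C bonded to C and –OH → carboxylic acid.
  CH(NH2): –NH2 on an sp³ carbon with no adjacent C=O → amine.
  CH(CH2OH): pendant –CH2OH on an sp³ backbone C → alcohol.
  CH=CH: C=C double bond → alkene.
  CH(COOH): pendant –COOH: carbonyl C bonded to C and –OH → carboxylic acid.
  CH(COCH3): pendant –COCH3: carbonyl C bonded to two carbons → ketone.
  CH2COOCH2: –C(=O)–O–C with C on the carbonyl side → ester.
  COOCH3: –C(=O)OCH3: carbonyl C bonded to C and to –OCH3 → ester (not ketone + ether).
Carboxylic acid appears at: CH(COOH), CH(COOH), CH(COOH) → 3.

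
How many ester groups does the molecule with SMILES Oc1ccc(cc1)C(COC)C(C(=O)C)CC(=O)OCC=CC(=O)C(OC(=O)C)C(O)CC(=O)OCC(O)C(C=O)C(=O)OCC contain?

4

Taking each segment in turn:
  HOC6H4: –OH attached directly to an aromatic ring → phenol (not alcohol); the ring itself is an arene.
  CH(CH2OCH3): pendant –CH2OCH3: C–O–C linkage → ether.
  CH(COCH3): pendant –COCH3: carbonyl C bonded to two carbons → ketone.
  CH2COOCH2: –C(=O)–O–C with C on the carbonyl side → ester.
  CH=CH: C=C double bond → alkene.
  CO: –C(=O)– with carbon on both sides → ketone.
  CH(OCOCH3): pendant –OC(=O)CH3: an acyloxy group → ester.
  CH(OH): –OH on an sp³ carbon → alcohol (secondary).
  CH2COOCH2: –C(=O)–O–C with C on the carbonyl side → ester.
  CH(OH): –OH on an sp³ carbon → alcohol (secondary).
  CH(CHO): pendant –CHO: carbonyl C bonded to C and H → aldehyde.
  COOCH2CH3: –C(=O)OCH2CH3: carbonyl C bonded to C and to –OEt → ester.
Ester appears at: CH2COOCH2, CH(OCOCH3), CH2COOCH2, COOCH2CH3 → 4.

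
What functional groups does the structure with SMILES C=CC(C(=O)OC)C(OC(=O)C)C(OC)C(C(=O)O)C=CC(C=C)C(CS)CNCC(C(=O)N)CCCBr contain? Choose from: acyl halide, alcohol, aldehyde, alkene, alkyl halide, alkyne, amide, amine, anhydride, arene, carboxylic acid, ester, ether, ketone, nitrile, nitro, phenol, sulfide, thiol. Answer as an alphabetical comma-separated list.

alkene, alkyl halide, amide, amine, carboxylic acid, ester, ether, thiol

Reading the structure from left to right:
  CH2=CH: C=C double bond → alkene.
  CH(COOCH3): pendant –COOCH3: carbonyl C bonded to C and –OCH3 → ester.
  CH(OCOCH3): pendant –OC(=O)CH3: an acyloxy group → ester.
  CH(OCH3): pendant –OCH3: C–O–C with sp³ C, no adjacent C=O → ether.
  CH(COOH): pendant –COOH: carbonyl C bonded to C and –OH → carboxylic acid.
  CH=CH: C=C double bond → alkene.
  CH(CH=CH2): pendant –CH=CH2: C=C double bond → alkene.
  CH(CH2SH): pendant –CH2SH → thiol.
  CH2NHCH2: C–N–C with sp³ carbons and no adjacent C=O → amine (secondary).
  CH(CONH2): pendant –CONH2: carbonyl C bonded to C and N → amide.
  CH2Br: halogen on an sp³ carbon → alkyl halide.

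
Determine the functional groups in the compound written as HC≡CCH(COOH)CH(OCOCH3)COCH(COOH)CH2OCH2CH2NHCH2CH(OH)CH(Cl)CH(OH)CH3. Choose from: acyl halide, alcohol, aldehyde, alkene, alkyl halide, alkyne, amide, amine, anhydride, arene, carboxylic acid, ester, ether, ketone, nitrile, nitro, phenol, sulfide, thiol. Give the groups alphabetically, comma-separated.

alcohol, alkyl halide, alkyne, amine, carboxylic acid, ester, ether, ketone

Working along the chain:
  HC≡C: C≡C triple bond → alkyne.
  CH(COOH): pendant –COOH: carbonyl C bonded to C and –OH → carboxylic acid.
  CH(OCOCH3): pendant –OC(=O)CH3: an acyloxy group → ester.
  CO: –C(=O)– with carbon on both sides → ketone.
  CH(COOH): pendant –COOH: carbonyl C bonded to C and –OH → carboxylic acid.
  CH2OCH2: C–O–C with sp³ carbons on both sides and no adjacent C=O → ether.
  CH2NHCH2: C–N–C with sp³ carbons and no adjacent C=O → amine (secondary).
  CH(OH): –OH on an sp³ carbon → alcohol (secondary).
  CH(Cl): halogen on an sp³ carbon → alkyl halide.
  CH(OH): –OH on an sp³ carbon → alcohol (secondary).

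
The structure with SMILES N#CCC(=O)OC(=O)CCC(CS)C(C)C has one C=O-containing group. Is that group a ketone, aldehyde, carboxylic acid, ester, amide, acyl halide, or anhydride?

anhydride

The carbonyl is in the CH2CO-O-COCH2 segment: two acyl groups sharing one oxygen, –C(=O)–O–C(=O)– → anhydride.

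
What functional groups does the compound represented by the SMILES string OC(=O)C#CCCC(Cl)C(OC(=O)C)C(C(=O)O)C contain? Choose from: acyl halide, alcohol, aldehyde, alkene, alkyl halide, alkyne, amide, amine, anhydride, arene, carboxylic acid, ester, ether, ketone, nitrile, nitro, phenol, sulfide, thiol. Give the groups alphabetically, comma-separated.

Reading the structure from left to right:
  HOOC: –COOH: carbonyl C bonded to –OH and C → carboxylic acid (the –OH is not a separate alcohol).
  C≡C: C≡C triple bond → alkyne.
  CH(Cl): halogen on an sp³ carbon → alkyl halide.
  CH(OCOCH3): pendant –OC(=O)CH3: an acyloxy group → ester.
  CH(COOH): pendant –COOH: carbonyl C bonded to C and –OH → carboxylic acid.

alkyl halide, alkyne, carboxylic acid, ester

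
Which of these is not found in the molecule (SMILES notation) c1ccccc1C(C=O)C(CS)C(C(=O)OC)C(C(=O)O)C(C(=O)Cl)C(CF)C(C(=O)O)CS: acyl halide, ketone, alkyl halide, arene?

alkyl halide: present (CH(CH2F) — pendant –CH2X: halogen on sp³ carbon → alkyl halide).
arene: present (C6H5 — C6H5– phenyl ring → arene).
acyl halide: present (CH(COCl) — pendant –C(=O)X: carbonyl C bonded to C and halogen → acyl halide).
ketone: absent. In CH(COOCH3), the C=O is bonded to an –O–C group, which defines an ester, not a ketone. In CH(COOH), the C=O bears an –OH, making it a carboxylic acid rather than a ketone. In CH(CHO), the carbonyl carbon carries an H, so it is an aldehyde, not a ketone. In CH(COCl), the C=O is bonded to a halogen, which defines an acyl halide, not a ketone.

ketone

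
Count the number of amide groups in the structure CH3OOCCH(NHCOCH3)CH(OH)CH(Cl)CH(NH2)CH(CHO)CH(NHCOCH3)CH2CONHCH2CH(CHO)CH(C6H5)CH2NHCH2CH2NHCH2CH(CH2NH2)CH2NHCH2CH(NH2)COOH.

3

CH3O–C(=O)–: carbonyl C bonded to C and to –OCH3 → ester (not ketone + ether).
pendant –NHC(=O)CH3: N bonded to a carbonyl → amide (not amine).
–OH on an sp³ carbon → alcohol (secondary).
halogen on an sp³ carbon → alkyl halide.
–NH2 on an sp³ carbon with no adjacent C=O → amine.
pendant –CHO: carbonyl C bonded to C and H → aldehyde.
pendant –NHC(=O)CH3: N bonded to a carbonyl → amide (not amine).
–C(=O)–N– linkage → amide (the N is not an amine).
pendant –CHO: carbonyl C bonded to C and H → aldehyde.
pendant –C6H5: benzene ring → arene.
C–N–C with sp³ carbons and no adjacent C=O → amine (secondary).
C–N–C with sp³ carbons and no adjacent C=O → amine (secondary).
pendant –CH2NH2: N on sp³ C, no adjacent C=O → amine.
C–N–C with sp³ carbons and no adjacent C=O → amine (secondary).
–NH2 on an sp³ carbon with no adjacent C=O → amine.
–COOH: carbonyl C bonded to –OH and C → carboxylic acid (the –OH is not a separate alcohol).
Amide appears at: CH(NHCOCH3), CH(NHCOCH3), CH2CONHCH2 → 3.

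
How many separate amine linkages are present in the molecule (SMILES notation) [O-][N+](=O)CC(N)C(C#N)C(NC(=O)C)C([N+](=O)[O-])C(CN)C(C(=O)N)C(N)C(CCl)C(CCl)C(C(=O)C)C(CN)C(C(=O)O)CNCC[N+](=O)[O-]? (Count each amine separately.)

Reading the structure from left to right:
  O2NCH2: –NO2 on carbon → nitro group.
  CH(NH2): –NH2 on an sp³ carbon with no adjacent C=O → amine.
  CH(CN): pendant –C≡N: nitrile.
  CH(NHCOCH3): pendant –NHC(=O)CH3: N bonded to a carbonyl → amide (not amine).
  CH(NO2): –NO2 on an sp³ carbon → nitro (the N=O is not a carbonyl).
  CH(CH2NH2): pendant –CH2NH2: N on sp³ C, no adjacent C=O → amine.
  CH(CONH2): pendant –CONH2: carbonyl C bonded to C and N → amide.
  CH(NH2): –NH2 on an sp³ carbon with no adjacent C=O → amine.
  CH(CH2Cl): pendant –CH2X: halogen on sp³ carbon → alkyl halide.
  CH(CH2Cl): pendant –CH2X: halogen on sp³ carbon → alkyl halide.
  CH(COCH3): pendant –COCH3: carbonyl C bonded to two carbons → ketone.
  CH(CH2NH2): pendant –CH2NH2: N on sp³ C, no adjacent C=O → amine.
  CH(COOH): pendant –COOH: carbonyl C bonded to C and –OH → carboxylic acid.
  CH2NHCH2: C–N–C with sp³ carbons and no adjacent C=O → amine (secondary).
  CH2NO2: –NO2 on carbon → nitro group.
Amine appears at: CH(NH2), CH(CH2NH2), CH(NH2), CH(CH2NH2), CH2NHCH2 → 5.

5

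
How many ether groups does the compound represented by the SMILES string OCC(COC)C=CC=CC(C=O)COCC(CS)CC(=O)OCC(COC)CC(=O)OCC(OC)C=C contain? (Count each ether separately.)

4

Reading the structure from left to right:
  HOCH2: HO– on an sp³ carbon → alcohol.
  CH(CH2OCH3): pendant –CH2OCH3: C–O–C linkage → ether.
  CH=CH: C=C double bond → alkene.
  CH=CH: C=C double bond → alkene.
  CH(CHO): pendant –CHO: carbonyl C bonded to C and H → aldehyde.
  CH2OCH2: C–O–C with sp³ carbons on both sides and no adjacent C=O → ether.
  CH(CH2SH): pendant –CH2SH → thiol.
  CH2COOCH2: –C(=O)–O–C with C on the carbonyl side → ester.
  CH(CH2OCH3): pendant –CH2OCH3: C–O–C linkage → ether.
  CH2COOCH2: –C(=O)–O–C with C on the carbonyl side → ester.
  CH(OCH3): pendant –OCH3: C–O–C with sp³ C, no adjacent C=O → ether.
  CH=CH2: C=C double bond → alkene.
Ether appears at: CH(CH2OCH3), CH2OCH2, CH(CH2OCH3), CH(OCH3) → 4.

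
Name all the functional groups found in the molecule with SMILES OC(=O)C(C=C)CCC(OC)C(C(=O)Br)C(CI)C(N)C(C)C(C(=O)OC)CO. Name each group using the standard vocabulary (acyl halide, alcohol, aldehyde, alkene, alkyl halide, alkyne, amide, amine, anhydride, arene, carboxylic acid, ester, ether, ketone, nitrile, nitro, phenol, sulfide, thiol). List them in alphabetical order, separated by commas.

–COOH: carbonyl C bonded to –OH and C → carboxylic acid (the –OH is not a separate alcohol).
pendant –CH=CH2: C=C double bond → alkene.
pendant –OCH3: C–O–C with sp³ C, no adjacent C=O → ether.
pendant –C(=O)X: carbonyl C bonded to C and halogen → acyl halide.
pendant –CH2X: halogen on sp³ carbon → alkyl halide.
–NH2 on an sp³ carbon with no adjacent C=O → amine.
pendant –COOCH3: carbonyl C bonded to C and –OCH3 → ester.
–OH on an sp³ carbon → alcohol.

acyl halide, alcohol, alkene, alkyl halide, amine, carboxylic acid, ester, ether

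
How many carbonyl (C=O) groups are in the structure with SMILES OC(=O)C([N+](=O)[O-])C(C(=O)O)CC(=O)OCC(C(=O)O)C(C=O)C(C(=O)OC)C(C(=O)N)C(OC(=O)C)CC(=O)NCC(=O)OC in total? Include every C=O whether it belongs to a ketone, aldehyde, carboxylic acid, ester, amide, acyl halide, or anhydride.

HOOC: carboxylic acid, 1 C=O (running total 1).
CH(COOH): carboxylic acid, 1 C=O (running total 2).
CH2COOCH2: ester, 1 C=O (running total 3).
CH(COOH): carboxylic acid, 1 C=O (running total 4).
CH(CHO): aldehyde, 1 C=O (running total 5).
CH(COOCH3): ester, 1 C=O (running total 6).
CH(CONH2): amide, 1 C=O (running total 7).
CH(OCOCH3): ester, 1 C=O (running total 8).
CH2CONHCH2: amide, 1 C=O (running total 9).
COOCH3: ester, 1 C=O (running total 10).

10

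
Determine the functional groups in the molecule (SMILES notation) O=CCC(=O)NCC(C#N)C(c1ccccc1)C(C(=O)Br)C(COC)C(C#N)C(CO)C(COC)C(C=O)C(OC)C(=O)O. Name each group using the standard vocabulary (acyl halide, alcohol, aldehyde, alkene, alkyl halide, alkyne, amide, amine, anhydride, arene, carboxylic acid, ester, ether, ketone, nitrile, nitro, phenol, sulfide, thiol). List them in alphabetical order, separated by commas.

terminal –CHO: carbonyl C bonded to H and C → aldehyde.
–C(=O)–N– linkage → amide (the N is not an amine).
pendant –C≡N: nitrile.
pendant –C6H5: benzene ring → arene.
pendant –C(=O)X: carbonyl C bonded to C and halogen → acyl halide.
pendant –CH2OCH3: C–O–C linkage → ether.
pendant –C≡N: nitrile.
pendant –CH2OH on an sp³ backbone C → alcohol.
pendant –CH2OCH3: C–O–C linkage → ether.
pendant –CHO: carbonyl C bonded to C and H → aldehyde.
pendant –OCH3: C–O–C with sp³ C, no adjacent C=O → ether.
–COOH: carbonyl C bonded to –OH and C → carboxylic acid (the –OH is not a separate alcohol).

acyl halide, alcohol, aldehyde, amide, arene, carboxylic acid, ether, nitrile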